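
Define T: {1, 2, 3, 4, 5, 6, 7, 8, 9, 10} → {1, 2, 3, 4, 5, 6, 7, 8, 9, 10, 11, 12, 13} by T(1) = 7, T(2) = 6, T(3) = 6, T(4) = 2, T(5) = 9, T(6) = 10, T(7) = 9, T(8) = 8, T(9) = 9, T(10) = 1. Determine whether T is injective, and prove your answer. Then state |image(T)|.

T(2) = 6 = T(3) with 2 ≠ 3, so T is not injective.
The image of T is {1, 2, 6, 7, 8, 9, 10}, which has 7 elements.

7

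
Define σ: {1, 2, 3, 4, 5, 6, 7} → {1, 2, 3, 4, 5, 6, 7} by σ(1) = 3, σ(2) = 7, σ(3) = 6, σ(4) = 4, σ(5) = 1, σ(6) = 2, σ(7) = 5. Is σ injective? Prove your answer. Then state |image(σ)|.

7

The values σ(1), …, σ(7) are 3, 7, 6, 4, 1, 2, 5 — all distinct.
So σ(s) = σ(t) only when s = t, and σ is injective.
The image of σ is {1, 2, 3, 4, 5, 6, 7}, which has 7 elements.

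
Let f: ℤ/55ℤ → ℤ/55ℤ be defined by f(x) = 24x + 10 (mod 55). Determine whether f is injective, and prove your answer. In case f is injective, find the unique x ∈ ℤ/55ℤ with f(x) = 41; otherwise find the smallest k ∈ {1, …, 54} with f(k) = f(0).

54

If f(a) = f(b), then 24a ≡ 24b (mod 55). Because gcd(24, 55) = 1, we may cancel 24 to get a ≡ b (mod 55).
Hence f is injective.
We now compute 24⁻¹ mod 55 explicitly. Euclid's algorithm: 55 = 2·24 + 7, 24 = 3·7 + 3, 7 = 2·3 + 1; back-substituting gives 1 = 39·24 − 17·55, so 24⁻¹ ≡ 39 (mod 55).
Since f is injective, we find f⁻¹(41): we need 24x ≡ 41 − 10 ≡ 31 (mod 55). Using 24⁻¹ = 39: x ≡ 39·31 = 1209 = 21·55 + 54, so x = 54.
Check: f(54) = 24·54 + 10 = 1306 = 23·55 + 41 ≡ 41 (mod 55).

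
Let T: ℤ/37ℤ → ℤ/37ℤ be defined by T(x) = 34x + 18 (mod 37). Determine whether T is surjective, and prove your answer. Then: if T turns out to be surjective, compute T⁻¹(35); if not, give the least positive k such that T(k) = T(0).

Recall: T is surjective if every y in the codomain equals T(x) for some x in the domain.
Since gcd(34, 37) = 1, 34 is invertible modulo 37. Euclid's algorithm: 37 = 1·34 + 3, 34 = 11·3 + 1; back-substituting gives 1 = 12·34 − 11·37, so 34⁻¹ ≡ 12 (mod 37).
Then y ↦ 12(y − 18) is a two-sided inverse to T, so every y ∈ ℤ/37ℤ has a preimage.
Thus T is surjective.
Since T is surjective, we compute T⁻¹(35): solve 34x + 18 ≡ 35 (mod 37), i.e. 34x ≡ 17 (mod 37).
Multiplying by 34⁻¹ = 12 gives x ≡ 12·17 = 204 = 5·37 + 19 ≡ 19 (mod 37).
Check: T(19) = 34·19 + 18 = 664 = 17·37 + 35 ≡ 35 (mod 37).

19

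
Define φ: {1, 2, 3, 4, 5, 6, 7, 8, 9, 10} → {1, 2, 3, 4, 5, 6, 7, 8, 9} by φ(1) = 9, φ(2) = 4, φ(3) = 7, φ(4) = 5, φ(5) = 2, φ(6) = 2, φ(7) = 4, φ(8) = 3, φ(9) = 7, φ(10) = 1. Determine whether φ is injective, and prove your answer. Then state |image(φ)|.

φ(5) = 2 = φ(6) with 5 ≠ 6, so φ is not injective.
The image of φ is {1, 2, 3, 4, 5, 7, 9}, which has 7 elements.

7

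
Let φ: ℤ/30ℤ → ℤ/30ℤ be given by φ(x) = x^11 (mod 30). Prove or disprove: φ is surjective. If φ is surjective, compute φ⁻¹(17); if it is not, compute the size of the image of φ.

23

Computing x^11 mod 30 for each x (by repeated squaring, reducing mod 30 at every step), the values φ(0), φ(1), …, φ(29) are: 0, 1, 8, 27, 4, 5, 6, 13, 2, 9, 10, 11, 18, 7, 14, 15, 16, 23, 12, 19, 20, 21, 28, 17, 24, 25, 26, 3, 22, 29.
Every element of ℤ/30ℤ appears exactly once in this list, so φ is a bijection, and in particular surjective.
Since φ is surjective, we read off the preimage of 17 from the same table: φ(23) = 17, so φ⁻¹(17) = 23.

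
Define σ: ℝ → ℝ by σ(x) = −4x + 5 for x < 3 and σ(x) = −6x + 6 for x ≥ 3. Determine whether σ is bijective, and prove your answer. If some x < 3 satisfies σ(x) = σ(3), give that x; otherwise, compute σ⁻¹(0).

Both pieces are strictly decreasing (slopes −4 and −6), so each is injective on its own interval.
The left piece maps (−∞, 3) onto (−7, ∞); the right piece maps [3, ∞) onto (−∞, −12].
The images leave a gap (−7 has no preimage), so σ is not surjective, hence not bijective.
Because the two images are disjoint, no x < 3 has σ(x) = σ(3), so we compute σ⁻¹(0): 0 lies in (−7, ∞), so solve −4x + 5 = 0: x = (0 − 5)/(−4) = 5/4.

5/4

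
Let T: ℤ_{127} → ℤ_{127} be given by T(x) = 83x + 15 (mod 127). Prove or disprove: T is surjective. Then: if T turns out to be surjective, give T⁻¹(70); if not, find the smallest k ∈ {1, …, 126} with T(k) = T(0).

By definition, surjectivity means every element of the codomain has a preimage under T.
Since gcd(83, 127) = 1, 83 is invertible modulo 127. Euclid's algorithm: 127 = 1·83 + 44, 83 = 1·44 + 39, 44 = 1·39 + 5, 39 = 7·5 + 4, 5 = 1·4 + 1; back-substituting gives 1 = 101·83 − 66·127, so 83⁻¹ ≡ 101 (mod 127).
For any y ∈ ℤ_{127}, x = 101(y − 15) mod 127 satisfies T(x) = 83·101(y − 15) + 15 ≡ y (since 83·101 ≡ 1 mod 127). So every y has a preimage.
Therefore T is surjective.
Since T is surjective, we find T⁻¹(70): we need 83x ≡ 70 − 15 ≡ 55 (mod 127). Using 83⁻¹ = 101: x ≡ 101·55 = 5555 = 43·127 + 94, so x = 94.
Check: T(94) = 83·94 + 15 = 7817 = 61·127 + 70 ≡ 70 (mod 127).

94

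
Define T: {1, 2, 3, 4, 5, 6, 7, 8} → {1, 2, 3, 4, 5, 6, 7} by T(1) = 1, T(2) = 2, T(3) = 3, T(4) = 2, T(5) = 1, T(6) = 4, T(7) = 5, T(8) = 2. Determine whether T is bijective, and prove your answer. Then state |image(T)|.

5

T(2) = 2 = T(4) with 2 ≠ 4, so T is not injective, hence not bijective.
The image of T is {1, 2, 3, 4, 5}, which has 5 elements.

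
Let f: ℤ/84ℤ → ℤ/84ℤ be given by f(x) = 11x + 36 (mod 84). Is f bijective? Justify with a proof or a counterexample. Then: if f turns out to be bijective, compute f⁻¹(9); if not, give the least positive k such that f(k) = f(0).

Suppose f(x_1) = f(x_2) in ℤ/84ℤ. Then 11x_1 + 36 ≡ 11x_2 + 36 (mod 84), so 11(x_1 − x_2) ≡ 0 (mod 84).
Since gcd(11, 84) = 1, 11 is invertible modulo 84, so x_1 − x_2 ≡ 0 (mod 84), i.e. x_1 = x_2.
We now compute 11⁻¹ mod 84 explicitly. Euclid's algorithm: 84 = 7·11 + 7, 11 = 1·7 + 4, 7 = 1·4 + 3, 4 = 1·3 + 1; back-substituting gives 1 = 23·11 − 3·84, so 11⁻¹ ≡ 23 (mod 84).
For any y ∈ ℤ/84ℤ, x = 23(y − 36) mod 84 satisfies f(x) = 11·23(y − 36) + 36 ≡ y (since 11·23 ≡ 1 mod 84). So every y has a preimage.
So f is bijective.
Since f is bijective, we find f⁻¹(9): we need 11x ≡ 9 − 36 ≡ 57 (mod 84). Using 11⁻¹ = 23: x ≡ 23·57 = 1311 = 15·84 + 51, so x = 51.
Check: f(51) = 11·51 + 36 = 597 = 7·84 + 9 ≡ 9 (mod 84).

51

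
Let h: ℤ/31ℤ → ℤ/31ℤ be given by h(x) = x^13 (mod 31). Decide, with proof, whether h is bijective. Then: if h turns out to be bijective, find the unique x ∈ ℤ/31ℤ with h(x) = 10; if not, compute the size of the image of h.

20

Since 31 is prime, the nonzero elements of ℤ/31ℤ form a cyclic group of order 30.
As gcd(13, 30) = 1, raising to the 13th power is a bijection on this group: if a^13 ≡ b^13 then (ab^{−1})^13 = 1, and the only element of order dividing gcd(13, 30) = 1 is 1, so a = b.
With h(0) = 0 this makes h injective on all of ℤ/31ℤ, hence bijective (finite equal-size domain and codomain). In particular h is bijective.
Since h is bijective, we find the preimage of 10. The inverse of x ↦ x^13 on (ℤ/31ℤ)^× is x ↦ x^7, because 13·7 = 91 = 3·30 + 1 ≡ 1 (mod 30) and x^{30} = 1 for x ≠ 0 (Fermat). So h⁻¹(10) = 10^7 mod 31.
Repeated squaring mod 31: 10^1 ≡ 10, 10^2 ≡ 10² = 100 ≡ 7, 10^4 ≡ 7² = 49 ≡ 18. Since 7 = 4 + 2 + 1, 10^7 ≡ 18·7·10: 18·7 = 126 ≡ 2, then 2·10 = 20. So 10^7 ≡ 20 (mod 31).
Hence h⁻¹(10) = 20.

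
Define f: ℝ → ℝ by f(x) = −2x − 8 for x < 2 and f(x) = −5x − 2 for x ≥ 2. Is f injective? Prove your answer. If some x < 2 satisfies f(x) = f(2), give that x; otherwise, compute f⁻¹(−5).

-3/2

Both pieces are strictly decreasing (slopes −2 and −5), so each is injective on its own interval.
The left piece maps (−∞, 2) onto (−12, ∞); the right piece maps [2, ∞) onto (−∞, −12].
These images are disjoint, so no value is attained by both pieces. Therefore f is injective.
Because the two images are disjoint, no x < 2 has f(x) = f(2), so we compute f⁻¹(−5): −5 lies in (−12, ∞), so solve −2x − 8 = −5: x = (−5 + 8)/(−2) = −3/2.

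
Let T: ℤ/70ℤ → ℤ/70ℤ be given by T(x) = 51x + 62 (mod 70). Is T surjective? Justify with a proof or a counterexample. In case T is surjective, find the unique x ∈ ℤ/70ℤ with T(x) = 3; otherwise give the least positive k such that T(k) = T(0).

Since gcd(51, 70) = 1, 51 is invertible modulo 70. Euclid's algorithm: 70 = 1·51 + 19, 51 = 2·19 + 13, 19 = 1·13 + 6, 13 = 2·6 + 1; back-substituting gives 1 = 11·51 − 8·70, so 51⁻¹ ≡ 11 (mod 70).
Then y ↦ 11(y − 62) is a two-sided inverse to T, so every y ∈ ℤ/70ℤ has a preimage.
Thus T is surjective.
Since T is surjective, we compute T⁻¹(3): solve 51x + 62 ≡ 3 (mod 70), i.e. 51x ≡ 11 (mod 70).
Multiplying by 51⁻¹ = 11 gives x ≡ 11·11 = 121 = 1·70 + 51 ≡ 51 (mod 70).
Check: T(51) = 51·51 + 62 = 2663 = 38·70 + 3 ≡ 3 (mod 70).

51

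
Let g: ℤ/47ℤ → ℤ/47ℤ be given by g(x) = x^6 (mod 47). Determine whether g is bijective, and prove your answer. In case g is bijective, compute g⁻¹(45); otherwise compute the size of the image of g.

g(23): Repeated squaring mod 47: 23^1 ≡ 23, 23^2 ≡ 23² = 529 ≡ 12, 23^4 ≡ 12² = 144 ≡ 3. Since 6 = 4 + 2, 23^6 ≡ 3·12: 3·12 = 36. So 23^6 ≡ 36 (mod 47).
g(24): Repeated squaring mod 47: 24^1 ≡ 24, 24^2 ≡ 24² = 576 ≡ 12, 24^4 ≡ 12² = 144 ≡ 3. Since 6 = 4 + 2, 24^6 ≡ 3·12: 3·12 = 36. So 24^6 ≡ 36 (mod 47).
So g(23) = g(24) = 36 while 23 ≠ 24, therefore g is not injective, hence not bijective.
Since g is not bijective, we determine |image(g)|. Computing x^6 mod 47 for each x (by repeated squaring, reducing mod 47 at every step), the values g(0), g(1), …, g(46) are: 0, 1, 17, 24, 7, 21, 32, 8, 25, 12, 28, 37, 27, 3, 42, 34, 2, 14, 16, 9, 6, 4, 18, 36, 36, 18, 4, 6, 9, 16, 14, 2, 34, 42, 3, 27, 37, 28, 12, 25, 8, 32, 21, 7, 24, 17, 1.
The distinct values are {0, 1, 2, 3, 4, 6, 7, 8, 9, 12, 14, 16, 17, 18, 21, 24, 25, 27, 28, 32, 34, 36, 37, 42}; there are 24 of them.

24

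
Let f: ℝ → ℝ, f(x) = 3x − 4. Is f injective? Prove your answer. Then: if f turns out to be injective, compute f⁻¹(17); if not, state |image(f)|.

By definition, f is injective if f(s) = f(t) implies s = t.
Suppose f(s) = f(t). Then 3s − 4 = 3t − 4, hence 3s = 3t, hence s = t.
So f is injective.
Since f is injective, we compute f⁻¹(17) = (17 + 4)/3 = 7.

7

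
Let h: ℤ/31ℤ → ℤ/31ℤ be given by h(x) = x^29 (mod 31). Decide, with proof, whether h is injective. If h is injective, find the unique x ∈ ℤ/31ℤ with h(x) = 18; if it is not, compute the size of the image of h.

Since 31 is prime, the nonzero elements of ℤ/31ℤ form a cyclic group of order 30.
As gcd(29, 30) = 1, raising to the 29th power is a bijection on this group: if u^29 ≡ v^29 then (uv^{−1})^29 = 1, and the only element of order dividing gcd(29, 30) = 1 is 1, so u = v.
With h(0) = 0 this makes h injective on all of ℤ/31ℤ, hence bijective (finite equal-size domain and codomain). In particular h is injective.
Since h is injective, we find the preimage of 18. The inverse of x ↦ x^29 on (ℤ/31ℤ)^× is x ↦ x^29, because 29·29 = 841 = 28·30 + 1 ≡ 1 (mod 30) and x^{30} = 1 for x ≠ 0 (Fermat). So h⁻¹(18) = 18^29 mod 31.
Repeated squaring mod 31: 18^1 ≡ 18, 18^2 ≡ 18² = 324 ≡ 14, 18^4 ≡ 14² = 196 ≡ 10, 18^8 ≡ 10² = 100 ≡ 7, 18^16 ≡ 7² = 49 ≡ 18. Since 29 = 16 + 8 + 4 + 1, 18^29 ≡ 18·7·10·18: 18·7 = 126 ≡ 2, then 2·10 = 20, then 20·18 = 360 ≡ 19. So 18^29 ≡ 19 (mod 31).
Hence h⁻¹(18) = 19.

19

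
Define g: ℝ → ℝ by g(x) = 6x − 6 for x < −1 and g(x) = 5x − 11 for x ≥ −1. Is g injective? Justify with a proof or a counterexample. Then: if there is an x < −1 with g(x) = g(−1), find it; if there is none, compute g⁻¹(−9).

Both pieces are strictly increasing (slopes 6 and 5), so each is injective on its own interval.
The left piece maps (−∞, −1) onto (−∞, −12); the right piece maps [−1, ∞) onto [−16, ∞).
These images overlap. In particular g(−1) = −16 (right piece), and solving 6x − 6 = −16 on the left piece gives x = −5/3 < −1.
So g(−5/3) = g(−1) with −5/3 ≠ −1, and g is not injective. This x = −5/3 is the requested value below −1.

-5/3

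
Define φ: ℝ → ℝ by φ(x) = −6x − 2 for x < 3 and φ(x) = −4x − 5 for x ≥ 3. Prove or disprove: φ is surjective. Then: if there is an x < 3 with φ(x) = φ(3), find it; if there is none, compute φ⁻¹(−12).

Both pieces are strictly decreasing (slopes −6 and −4), so each is injective on its own interval.
The left piece maps (−∞, 3) onto (−20, ∞); the right piece maps [3, ∞) onto (−∞, −17].
The union (−20, ∞) ∪ (−∞, −17] covers ℝ, so φ is surjective.
For the follow-up: the images overlap, so an x < 3 with φ(x) = φ(3) exists. φ(3) = −17; solving −6x − 2 = −17 for x < 3 gives x = (−17 + 2)/(−6) = 5/2.

5/2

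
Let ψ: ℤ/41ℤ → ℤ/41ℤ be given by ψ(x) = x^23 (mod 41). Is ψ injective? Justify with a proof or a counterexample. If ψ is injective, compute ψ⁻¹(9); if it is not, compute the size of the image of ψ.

32

Since 41 is prime, the nonzero elements of ℤ/41ℤ form a cyclic group of order 40.
As gcd(23, 40) = 1, raising to the 23rd power is a bijection on this group: if x_1^23 ≡ x_2^23 then (x_1x_2^{−1})^23 = 1, and the only element of order dividing gcd(23, 40) = 1 is 1, so x_1 = x_2.
With ψ(0) = 0 this makes ψ injective on all of ℤ/41ℤ, hence bijective (finite equal-size domain and codomain). In particular ψ is injective.
Since ψ is injective, we find the preimage of 9. The inverse of x ↦ x^23 on (ℤ/41ℤ)^× is x ↦ x^7, because 23·7 = 161 = 4·40 + 1 ≡ 1 (mod 40) and x^{40} = 1 for x ≠ 0 (Fermat). So ψ⁻¹(9) = 9^7 mod 41.
Repeated squaring mod 41: 9^1 ≡ 9, 9^2 ≡ 9² = 81 ≡ 40, 9^4 ≡ 40² = 1600 ≡ 1. Since 7 = 4 + 2 + 1, 9^7 ≡ 1·40·9: 1·40 = 40, then 40·9 = 360 ≡ 32. So 9^7 ≡ 32 (mod 41).
Hence ψ⁻¹(9) = 32.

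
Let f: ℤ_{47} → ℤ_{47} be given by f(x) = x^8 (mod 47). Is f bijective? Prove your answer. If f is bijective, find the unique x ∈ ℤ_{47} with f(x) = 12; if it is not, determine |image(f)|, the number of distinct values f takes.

24

f(23): Repeated squaring mod 47: 23^1 ≡ 23, 23^2 ≡ 23² = 529 ≡ 12, 23^4 ≡ 12² = 144 ≡ 3, 23^8 ≡ 3² = 9. So 23^8 ≡ 9 (mod 47).
f(24): Repeated squaring mod 47: 24^1 ≡ 24, 24^2 ≡ 24² = 576 ≡ 12, 24^4 ≡ 12² = 144 ≡ 3, 24^8 ≡ 3² = 9. So 24^8 ≡ 9 (mod 47).
So f(23) = f(24) = 9 while 23 ≠ 24, therefore f is not injective, hence not bijective.
Since f is not bijective, we determine |image(f)|. Computing x^8 mod 47 for each x (by repeated squaring, reducing mod 47 at every step), the values f(0), f(1), …, f(46) are: 0, 1, 21, 28, 18, 8, 24, 16, 2, 32, 27, 12, 34, 37, 7, 36, 42, 4, 14, 6, 3, 25, 17, 9, 9, 17, 25, 3, 6, 14, 4, 42, 36, 7, 37, 34, 12, 27, 32, 2, 16, 24, 8, 18, 28, 21, 1.
The distinct values are {0, 1, 2, 3, 4, 6, 7, 8, 9, 12, 14, 16, 17, 18, 21, 24, 25, 27, 28, 32, 34, 36, 37, 42}; there are 24 of them.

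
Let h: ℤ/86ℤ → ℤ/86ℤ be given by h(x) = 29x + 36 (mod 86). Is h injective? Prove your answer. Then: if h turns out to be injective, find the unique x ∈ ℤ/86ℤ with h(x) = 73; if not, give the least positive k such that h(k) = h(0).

Recall that h is injective if h(x_1) = h(x_2) implies x_1 = x_2.
Suppose h(x_1) = h(x_2) in ℤ/86ℤ. Then 29x_1 + 36 ≡ 29x_2 + 36 (mod 86), thus 29(x_1 − x_2) ≡ 0 (mod 86).
Since gcd(29, 86) = 1, 29 is invertible modulo 86, hence x_1 − x_2 ≡ 0 (mod 86), i.e. x_1 = x_2.
Hence h is injective.
We now compute 29⁻¹ mod 86 explicitly. Euclid's algorithm: 86 = 2·29 + 28, 29 = 1·28 + 1; back-substituting gives 1 = 3·29 − 1·86, so 29⁻¹ ≡ 3 (mod 86).
Since h is injective, we compute h⁻¹(73): solve 29x + 36 ≡ 73 (mod 86), i.e. 29x ≡ 37 (mod 86).
Multiplying by 29⁻¹ = 3 gives x ≡ 3·37 = 111 = 1·86 + 25 ≡ 25 (mod 86).
Check: h(25) = 29·25 + 36 = 761 = 8·86 + 73 ≡ 73 (mod 86).

25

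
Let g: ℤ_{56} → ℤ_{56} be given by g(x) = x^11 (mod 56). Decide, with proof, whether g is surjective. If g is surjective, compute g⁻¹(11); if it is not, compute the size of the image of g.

35

g(0) = 0^11 = 0.
g(14): Repeated squaring mod 56: 14^1 ≡ 14, 14^2 ≡ 14² = 196 ≡ 28, 14^4 ≡ 28² = 784 ≡ 0, 14^8 ≡ 0² = 0. Since 11 = 8 + 2 + 1, 14^11 ≡ 0·28·14: 0·28 = 0, then 0·14 = 0. So 14^11 ≡ 0 (mod 56).
So g(0) = g(14) = 0 while 0 ≠ 14, thus g is not injective.
A non-injective map from the 56-element set ℤ_{56} to itself takes at most 55 distinct values, so it cannot be surjective. So g is not surjective.
Since g is not surjective, we determine |image(g)|. Computing x^11 mod 56 for each x (by repeated squaring, reducing mod 56 at every step), the values g(0), g(1), …, g(55) are: 0, 1, 32, 19, 16, 45, 48, 7, 8, 25, 40, 51, 24, 13, 0, 15, 32, 33, 16, 3, 48, 21, 8, 39, 40, 9, 24, 27, 0, 29, 32, 47, 16, 17, 48, 35, 8, 53, 40, 23, 24, 41, 0, 43, 32, 5, 16, 31, 48, 49, 8, 11, 40, 37, 24, 55.
The distinct values are {0, 1, 3, 5, 7, 8, 9, 11, 13, 15, 16, 17, 19, 21, 23, 24, 25, 27, 29, 31, 32, 33, 35, 37, 39, 40, 41, 43, 45, 47, 48, 49, 51, 53, 55}; there are 35 of them.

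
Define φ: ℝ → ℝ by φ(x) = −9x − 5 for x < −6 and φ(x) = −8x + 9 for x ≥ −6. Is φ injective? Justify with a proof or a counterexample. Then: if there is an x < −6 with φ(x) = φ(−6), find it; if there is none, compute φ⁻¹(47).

Both pieces are strictly decreasing (slopes −9 and −8), so each is injective on its own interval.
The left piece maps (−∞, −6) onto (49, ∞); the right piece maps [−6, ∞) onto (−∞, 57].
These images overlap. In particular φ(−6) = 57 (right piece), and solving −9x − 5 = 57 on the left piece gives x = −62/9 < −6.
So φ(−62/9) = φ(−6) with −62/9 ≠ −6, and φ is not injective. This x = −62/9 is the requested value below −6.

-62/9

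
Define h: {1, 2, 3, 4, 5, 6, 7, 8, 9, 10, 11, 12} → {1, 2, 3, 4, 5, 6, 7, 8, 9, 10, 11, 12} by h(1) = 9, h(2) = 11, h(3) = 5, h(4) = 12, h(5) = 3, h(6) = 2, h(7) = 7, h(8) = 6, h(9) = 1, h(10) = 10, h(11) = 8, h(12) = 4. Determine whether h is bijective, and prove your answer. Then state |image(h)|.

The values 9, 11, 5, 12, 3, 2, 7, 6, 1, 10, 8, 4 are a permutation of {1, 2, 3, 4, 5, 6, 7, 8, 9, 10, 11, 12}: each element appears exactly once.
So h is injective and surjective, hence bijective.
The image of h is {1, 2, 3, 4, 5, 6, 7, 8, 9, 10, 11, 12}, which has 12 elements.

12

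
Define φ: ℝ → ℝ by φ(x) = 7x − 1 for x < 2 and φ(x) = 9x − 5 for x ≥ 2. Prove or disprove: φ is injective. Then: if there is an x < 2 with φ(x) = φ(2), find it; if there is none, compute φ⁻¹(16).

Both pieces are strictly increasing (slopes 7 and 9), so each is injective on its own interval.
The left piece maps (−∞, 2) onto (−∞, 13); the right piece maps [2, ∞) onto [13, ∞).
These images are disjoint, so no value is attained by both pieces. Thus φ is injective.
Because the two images are disjoint, no x < 2 has φ(x) = φ(2), so we compute φ⁻¹(16): 16 lies in [13, ∞), so solve 9x − 5 = 16: x = (16 + 5)/9 = 7/3.

7/3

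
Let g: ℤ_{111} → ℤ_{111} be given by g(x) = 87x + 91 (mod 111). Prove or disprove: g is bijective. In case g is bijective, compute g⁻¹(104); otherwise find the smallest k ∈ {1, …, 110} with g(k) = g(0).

We have gcd(87, 111) = 3 > 1. Taking a = 0 and b = 37: g(0) = 91 and g(37) = 87·37 + 91 = 3310 ≡ 91 (mod 111).
So g(0) = g(37) while 0 ≠ 37, thus g is not injective, hence not bijective.
Since g is not bijective, we find the least positive k with g(k) = g(0): this means 87k ≡ 0 (mod 111), i.e. 111 ∣ 87k. Since gcd(87, 111) = 3, dividing through by 3 this holds exactly when 37 ∣ 29k, and as gcd(29, 37) = 1, exactly when 37 ∣ k.
The smallest positive such k is 37.

37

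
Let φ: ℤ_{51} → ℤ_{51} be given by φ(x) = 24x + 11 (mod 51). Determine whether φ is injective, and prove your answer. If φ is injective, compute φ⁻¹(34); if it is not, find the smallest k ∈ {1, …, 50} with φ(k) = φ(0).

17

We have gcd(24, 51) = 3 > 1. Taking u = 0 and v = 17: φ(0) = 11 and φ(17) = 24·17 + 11 = 419 ≡ 11 (mod 51).
So φ(0) = φ(17) while 0 ≠ 17, hence φ is not injective.
Since φ is not injective, we find the least positive k with φ(k) = φ(0): this means 24k ≡ 0 (mod 51), i.e. 51 ∣ 24k. Since gcd(24, 51) = 3, dividing through by 3 this holds exactly when 17 ∣ 8k, and as gcd(8, 17) = 1, exactly when 17 ∣ k.
The smallest positive such k is 17.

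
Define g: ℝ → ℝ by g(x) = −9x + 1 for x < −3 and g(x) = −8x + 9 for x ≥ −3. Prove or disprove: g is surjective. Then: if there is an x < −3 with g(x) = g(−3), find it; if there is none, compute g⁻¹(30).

Both pieces are strictly decreasing (slopes −9 and −8), so each is injective on its own interval.
The left piece maps (−∞, −3) onto (28, ∞); the right piece maps [−3, ∞) onto (−∞, 33].
The union (28, ∞) ∪ (−∞, 33] covers ℝ, so g is surjective.
For the follow-up: the images overlap, so an x < −3 with g(x) = g(−3) exists. g(−3) = 33; solving −9x + 1 = 33 for x < −3 gives x = (33 − 1)/(−9) = −32/9.

-32/9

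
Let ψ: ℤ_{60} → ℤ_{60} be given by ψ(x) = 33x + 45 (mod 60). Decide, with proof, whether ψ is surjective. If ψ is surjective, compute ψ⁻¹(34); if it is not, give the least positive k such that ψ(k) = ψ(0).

20

Since gcd(33, 60) = 3, we have 33x ≡ 0 (mod 3) for all x, so ψ(x) ≡ 0 (mod 3).
But 1 ≢ 0 (mod 3), so 1 ∈ ℤ_{60} has no preimage. Therefore ψ is not surjective.
Since ψ is not surjective, we find the least positive k with ψ(k) = ψ(0): this means 33k ≡ 0 (mod 60), i.e. 60 ∣ 33k. Since gcd(33, 60) = 3, dividing through by 3 this holds exactly when 20 ∣ 11k, and as gcd(11, 20) = 1, exactly when 20 ∣ k.
The smallest positive such k is 20.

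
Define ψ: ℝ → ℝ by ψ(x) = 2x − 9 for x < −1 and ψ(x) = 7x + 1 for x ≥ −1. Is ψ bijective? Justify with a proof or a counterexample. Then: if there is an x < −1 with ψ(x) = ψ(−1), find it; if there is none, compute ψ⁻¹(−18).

-9/2

Both pieces are strictly increasing (slopes 2 and 7), so each is injective on its own interval.
The left piece maps (−∞, −1) onto (−∞, −11); the right piece maps [−1, ∞) onto [−6, ∞).
The images leave a gap (−11 has no preimage), so ψ is not surjective, hence not bijective.
Because the two images are disjoint, no x < −1 has ψ(x) = ψ(−1), so we compute ψ⁻¹(−18): −18 lies in (−∞, −11), so solve 2x − 9 = −18: x = (−18 + 9)/2 = −9/2.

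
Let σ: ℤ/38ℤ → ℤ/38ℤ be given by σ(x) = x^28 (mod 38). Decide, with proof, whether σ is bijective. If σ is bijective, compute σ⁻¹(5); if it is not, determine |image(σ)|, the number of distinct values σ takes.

σ(18): Repeated squaring mod 38: 18^1 ≡ 18, 18^2 ≡ 18² = 324 ≡ 20, 18^4 ≡ 20² = 400 ≡ 20, 18^8 ≡ 20² = 400 ≡ 20, 18^16 ≡ 20² = 400 ≡ 20. Since 28 = 16 + 8 + 4, 18^28 ≡ 20·20·20: 20·20 = 400 ≡ 20, then 20·20 = 400 ≡ 20. So 18^28 ≡ 20 (mod 38).
σ(20): Repeated squaring mod 38: 20^1 ≡ 20, 20^2 ≡ 20² = 400 ≡ 20, 20^4 ≡ 20² = 400 ≡ 20, 20^8 ≡ 20² = 400 ≡ 20, 20^16 ≡ 20² = 400 ≡ 20. Since 28 = 16 + 8 + 4, 20^28 ≡ 20·20·20: 20·20 = 400 ≡ 20, then 20·20 = 400 ≡ 20. So 20^28 ≡ 20 (mod 38).
So σ(18) = σ(20) = 20 while 18 ≠ 20, therefore σ is not injective, hence not bijective.
Since σ is not bijective, we determine |image(σ)|. Computing x^28 mod 38 for each x (by repeated squaring, reducing mod 38 at every step), the values σ(0), σ(1), …, σ(37) are: 0, 1, 36, 35, 4, 5, 6, 7, 30, 9, 28, 11, 26, 25, 24, 23, 16, 17, 20, 19, 20, 17, 16, 23, 24, 25, 26, 11, 28, 9, 30, 7, 6, 5, 4, 35, 36, 1.
The distinct values are {0, 1, 4, 5, 6, 7, 9, 11, 16, 17, 19, 20, 23, 24, 25, 26, 28, 30, 35, 36}; there are 20 of them.

20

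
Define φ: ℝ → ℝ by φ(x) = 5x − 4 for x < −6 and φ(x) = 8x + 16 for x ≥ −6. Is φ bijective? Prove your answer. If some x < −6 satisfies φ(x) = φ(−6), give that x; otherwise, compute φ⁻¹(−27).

Both pieces are strictly increasing (slopes 5 and 8), so each is injective on its own interval.
The left piece maps (−∞, −6) onto (−∞, −34); the right piece maps [−6, ∞) onto [−32, ∞).
The images leave a gap (−34 has no preimage), so φ is not surjective, hence not bijective.
Because the two images are disjoint, no x < −6 has φ(x) = φ(−6), so we compute φ⁻¹(−27): −27 lies in [−32, ∞), so solve 8x + 16 = −27: x = (−27 − 16)/8 = −43/8.

-43/8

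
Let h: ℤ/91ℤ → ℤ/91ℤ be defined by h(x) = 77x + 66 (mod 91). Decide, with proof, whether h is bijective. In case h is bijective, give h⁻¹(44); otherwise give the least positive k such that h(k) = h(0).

We have gcd(77, 91) = 7 > 1. Taking a = 0 and b = 13: h(0) = 66 and h(13) = 77·13 + 66 = 1067 ≡ 66 (mod 91).
So h(0) = h(13) while 0 ≠ 13, hence h is not injective, hence not bijective.
Since h is not bijective, we find the least positive k with h(k) = h(0): this means 77k ≡ 0 (mod 91), i.e. 91 ∣ 77k. Since gcd(77, 91) = 7, dividing through by 7 this holds exactly when 13 ∣ 11k, and as gcd(11, 13) = 1, exactly when 13 ∣ k.
The smallest positive such k is 13.

13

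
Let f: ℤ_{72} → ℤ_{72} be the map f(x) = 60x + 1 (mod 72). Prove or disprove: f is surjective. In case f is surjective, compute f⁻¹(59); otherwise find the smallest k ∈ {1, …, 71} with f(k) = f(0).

Recall that f is surjective if every y in the codomain equals f(x) for some x in the domain.
Since gcd(60, 72) = 12, we have 60x ≡ 0 (mod 12) for all x, so f(x) ≡ 1 (mod 12).
But 0 ≢ 1 (mod 12), so 0 ∈ ℤ_{72} has no preimage. Therefore f is not surjective.
Since f is not surjective, we find the least positive k with f(k) = f(0): this means 60k ≡ 0 (mod 72), i.e. 72 ∣ 60k. Since gcd(60, 72) = 12, dividing through by 12 this holds exactly when 6 ∣ 5k, and as gcd(5, 6) = 1, exactly when 6 ∣ k.
The smallest positive such k is 6.

6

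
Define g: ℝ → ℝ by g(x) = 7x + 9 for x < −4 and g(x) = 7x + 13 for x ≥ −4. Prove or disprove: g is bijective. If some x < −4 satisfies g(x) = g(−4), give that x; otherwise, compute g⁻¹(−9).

Both pieces are strictly increasing (slopes 7 and 7), so each is injective on its own interval.
The left piece maps (−∞, −4) onto (−∞, −19); the right piece maps [−4, ∞) onto [−15, ∞).
The images leave a gap (−19 has no preimage), so g is not surjective, hence not bijective.
Because the two images are disjoint, no x < −4 has g(x) = g(−4), so we compute g⁻¹(−9): −9 lies in [−15, ∞), so solve 7x + 13 = −9: x = (−9 − 13)/7 = −22/7.

-22/7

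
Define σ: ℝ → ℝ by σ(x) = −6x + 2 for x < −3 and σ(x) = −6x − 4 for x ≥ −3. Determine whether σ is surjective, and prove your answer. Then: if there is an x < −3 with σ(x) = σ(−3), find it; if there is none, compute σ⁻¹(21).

Both pieces are strictly decreasing (slopes −6 and −6), so each is injective on its own interval.
The left piece maps (−∞, −3) onto (20, ∞); the right piece maps [−3, ∞) onto (−∞, 14].
The union (20, ∞) ∪ (−∞, 14] omits the interval between 20 and 14; in particular 20 has no preimage. So σ is not surjective.
Because the two images are disjoint, no x < −3 has σ(x) = σ(−3), so we compute σ⁻¹(21): 21 lies in (20, ∞), so solve −6x + 2 = 21: x = (21 − 2)/(−6) = −19/6.

-19/6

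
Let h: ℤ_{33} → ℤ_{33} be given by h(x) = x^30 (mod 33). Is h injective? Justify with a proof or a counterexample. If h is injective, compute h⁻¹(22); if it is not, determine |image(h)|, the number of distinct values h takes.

h(1) = 1^30 = 1.
h(2): Repeated squaring mod 33: 2^1 ≡ 2, 2^2 ≡ 2² = 4, 2^4 ≡ 4² = 16, 2^8 ≡ 16² = 256 ≡ 25, 2^16 ≡ 25² = 625 ≡ 31. Since 30 = 16 + 8 + 4 + 2, 2^30 ≡ 31·25·16·4: 31·25 = 775 ≡ 16, then 16·16 = 256 ≡ 25, then 25·4 = 100 ≡ 1. So 2^30 ≡ 1 (mod 33).
So h(1) = h(2) = 1 while 1 ≠ 2, thus h is not injective.
Since h is not injective, we determine |image(h)|. Computing x^30 mod 33 for each x (by repeated squaring, reducing mod 33 at every step), the values h(0), h(1), …, h(32) are: 0, 1, 1, 12, 1, 1, 12, 1, 1, 12, 1, 22, 12, 1, 1, 12, 1, 1, 12, 1, 1, 12, 22, 1, 12, 1, 1, 12, 1, 1, 12, 1, 1.
The distinct values are {0, 1, 12, 22}; there are 4 of them.

4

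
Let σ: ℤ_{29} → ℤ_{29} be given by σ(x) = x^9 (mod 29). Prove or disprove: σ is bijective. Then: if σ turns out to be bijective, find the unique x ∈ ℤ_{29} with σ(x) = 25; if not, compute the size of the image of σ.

Since 29 is prime, the nonzero elements of ℤ_{29} form a cyclic group of order 28.
As gcd(9, 28) = 1, raising to the 9th power is a bijection on this group: if x_1^9 ≡ x_2^9 then (x_1x_2^{−1})^9 = 1, and the only element of order dividing gcd(9, 28) = 1 is 1, so x_1 = x_2.
With σ(0) = 0 this makes σ injective on all of ℤ_{29}, hence bijective (finite equal-size domain and codomain). In particular σ is bijective.
Since σ is bijective, we find the preimage of 25. The inverse of x ↦ x^9 on (ℤ_{29})^× is x ↦ x^25, because 9·25 = 225 = 8·28 + 1 ≡ 1 (mod 28) and x^{28} = 1 for x ≠ 0 (Fermat). So σ⁻¹(25) = 25^25 mod 29.
Repeated squaring mod 29: 25^1 ≡ 25, 25^2 ≡ 25² = 625 ≡ 16, 25^4 ≡ 16² = 256 ≡ 24, 25^8 ≡ 24² = 576 ≡ 25, 25^16 ≡ 25² = 625 ≡ 16. Since 25 = 16 + 8 + 1, 25^25 ≡ 16·25·25: 16·25 = 400 ≡ 23, then 23·25 = 575 ≡ 24. So 25^25 ≡ 24 (mod 29).
Hence σ⁻¹(25) = 24.

24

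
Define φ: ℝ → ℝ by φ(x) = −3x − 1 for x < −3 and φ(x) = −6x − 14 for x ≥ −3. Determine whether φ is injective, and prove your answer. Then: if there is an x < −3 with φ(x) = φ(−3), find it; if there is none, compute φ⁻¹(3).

-17/6

Both pieces are strictly decreasing (slopes −3 and −6), so each is injective on its own interval.
The left piece maps (−∞, −3) onto (8, ∞); the right piece maps [−3, ∞) onto (−∞, 4].
These images are disjoint, so no value is attained by both pieces. Hence φ is injective.
Because the two images are disjoint, no x < −3 has φ(x) = φ(−3), so we compute φ⁻¹(3): 3 lies in (−∞, 4], so solve −6x − 14 = 3: x = (3 + 14)/(−6) = −17/6.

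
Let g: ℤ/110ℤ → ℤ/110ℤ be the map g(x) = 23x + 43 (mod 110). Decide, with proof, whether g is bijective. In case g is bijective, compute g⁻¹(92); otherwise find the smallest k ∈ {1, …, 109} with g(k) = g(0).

Suppose g(x_1) = g(x_2) in ℤ/110ℤ. Then 23x_1 + 43 ≡ 23x_2 + 43 (mod 110), therefore 23(x_1 − x_2) ≡ 0 (mod 110).
Since gcd(23, 110) = 1, 23 is invertible modulo 110, hence x_1 − x_2 ≡ 0 (mod 110), i.e. x_1 = x_2.
We now compute 23⁻¹ mod 110 explicitly. Euclid's algorithm: 110 = 4·23 + 18, 23 = 1·18 + 5, 18 = 3·5 + 3, 5 = 1·3 + 2, 3 = 1·2 + 1; back-substituting gives 1 = 67·23 − 14·110, so 23⁻¹ ≡ 67 (mod 110).
For any y ∈ ℤ/110ℤ, x = 67(y − 43) mod 110 satisfies g(x) = 23·67(y − 43) + 43 ≡ y (since 23·67 ≡ 1 mod 110). So every y has a preimage.
Hence g is bijective.
Since g is bijective, we compute g⁻¹(92): solve 23x + 43 ≡ 92 (mod 110), i.e. 23x ≡ 49 (mod 110).
Multiplying by 23⁻¹ = 67 gives x ≡ 67·49 = 3283 = 29·110 + 93 ≡ 93 (mod 110).
Check: g(93) = 23·93 + 43 = 2182 = 19·110 + 92 ≡ 92 (mod 110).

93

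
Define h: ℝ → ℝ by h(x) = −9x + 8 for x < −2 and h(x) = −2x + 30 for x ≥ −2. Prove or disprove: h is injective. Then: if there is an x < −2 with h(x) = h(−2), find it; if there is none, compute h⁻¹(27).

Both pieces are strictly decreasing (slopes −9 and −2), so each is injective on its own interval.
The left piece maps (−∞, −2) onto (26, ∞); the right piece maps [−2, ∞) onto (−∞, 34].
These images overlap. In particular h(−2) = 34 (right piece), and solving −9x + 8 = 34 on the left piece gives x = −26/9 < −2.
So h(−26/9) = h(−2) with −26/9 ≠ −2, and h is not injective. This x = −26/9 is the requested value below −2.

-26/9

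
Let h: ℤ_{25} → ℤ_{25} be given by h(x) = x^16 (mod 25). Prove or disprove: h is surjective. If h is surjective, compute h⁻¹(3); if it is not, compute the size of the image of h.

6

h(3): Repeated squaring mod 25: 3^1 ≡ 3, 3^2 ≡ 3² = 9, 3^4 ≡ 9² = 81 ≡ 6, 3^8 ≡ 6² = 36 ≡ 11, 3^16 ≡ 11² = 121 ≡ 21. So 3^16 ≡ 21 (mod 25).
h(4): Repeated squaring mod 25: 4^1 ≡ 4, 4^2 ≡ 4² = 16, 4^4 ≡ 16² = 256 ≡ 6, 4^8 ≡ 6² = 36 ≡ 11, 4^16 ≡ 11² = 121 ≡ 21. So 4^16 ≡ 21 (mod 25).
So h(3) = h(4) = 21 while 3 ≠ 4, therefore h is not injective.
A non-injective map from the 25-element set ℤ_{25} to itself takes at most 24 distinct values, so it cannot be surjective. Hence h is not surjective.
Since h is not surjective, we determine |image(h)|. Computing x^16 mod 25 for each x (by repeated squaring, reducing mod 25 at every step), the values h(0), h(1), …, h(24) are: 0, 1, 11, 21, 21, 0, 6, 1, 6, 16, 0, 11, 16, 16, 11, 0, 16, 6, 1, 6, 0, 21, 21, 11, 1.
The distinct values are {0, 1, 6, 11, 16, 21}; there are 6 of them.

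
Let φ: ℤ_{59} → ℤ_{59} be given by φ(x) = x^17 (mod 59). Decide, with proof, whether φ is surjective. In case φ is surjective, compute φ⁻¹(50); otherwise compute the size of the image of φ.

42

Since 59 is prime, the nonzero elements of ℤ_{59} form a cyclic group of order 58.
As gcd(17, 58) = 1, raising to the 17th power is a bijection on this group: if x_1^17 ≡ x_2^17 then (x_1x_2^{−1})^17 = 1, and the only element of order dividing gcd(17, 58) = 1 is 1, so x_1 = x_2.
With φ(0) = 0 this makes φ injective on all of ℤ_{59}, hence bijective (finite equal-size domain and codomain). In particular φ is surjective.
Since φ is surjective, we find the preimage of 50. The inverse of x ↦ x^17 on (ℤ_{59})^× is x ↦ x^41, because 17·41 = 697 = 12·58 + 1 ≡ 1 (mod 58) and x^{58} = 1 for x ≠ 0 (Fermat). So φ⁻¹(50) = 50^41 mod 59.
Repeated squaring mod 59: 50^1 ≡ 50, 50^2 ≡ 50² = 2500 ≡ 22, 50^4 ≡ 22² = 484 ≡ 12, 50^8 ≡ 12² = 144 ≡ 26, 50^16 ≡ 26² = 676 ≡ 27, 50^32 ≡ 27² = 729 ≡ 21. Since 41 = 32 + 8 + 1, 50^41 ≡ 21·26·50: 21·26 = 546 ≡ 15, then 15·50 = 750 ≡ 42. So 50^41 ≡ 42 (mod 59).
Hence φ⁻¹(50) = 42.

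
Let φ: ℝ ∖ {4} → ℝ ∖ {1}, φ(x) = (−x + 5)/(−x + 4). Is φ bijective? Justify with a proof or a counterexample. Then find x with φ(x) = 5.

15/4

Suppose φ(a) = φ(b). Cross-multiplying: (−a + 5)(−b + 4) = (−b + 5)(−a + 4).
Expanding both sides and cancelling the symmetric terms leaves 1·(a − b) = 0. Since 1 ≠ 0, a = b. Thus φ is injective.
For any y ≠ 1, solving y(−x + 4) = −x + 5 for x gives a well-defined x ≠ 4. So φ is surjective.
Hence φ is bijective.
Solving φ(x) = 5: cross-multiplying gives −x + 5 = 5(−x + 4), which rearranges to 4x = 15, so x = 15/4.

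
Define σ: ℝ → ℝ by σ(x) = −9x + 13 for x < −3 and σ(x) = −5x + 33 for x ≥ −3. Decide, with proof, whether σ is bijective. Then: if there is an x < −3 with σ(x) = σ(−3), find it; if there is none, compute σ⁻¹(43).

-35/9

Both pieces are strictly decreasing (slopes −9 and −5), so each is injective on its own interval.
The left piece maps (−∞, −3) onto (40, ∞); the right piece maps [−3, ∞) onto (−∞, 48].
These images overlap. In particular σ(−3) = 48 (right piece), and solving −9x + 13 = 48 on the left piece gives x = −35/9 < −3.
So σ(−35/9) = σ(−3) with −35/9 ≠ −3, and σ is not injective, hence not bijective. This x = −35/9 is the requested value below −3.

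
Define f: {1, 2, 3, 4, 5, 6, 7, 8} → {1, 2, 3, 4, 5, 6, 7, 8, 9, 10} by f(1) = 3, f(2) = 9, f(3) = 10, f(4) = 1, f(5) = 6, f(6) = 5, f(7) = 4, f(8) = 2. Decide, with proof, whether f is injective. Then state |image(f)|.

The values f(1), …, f(8) are 3, 9, 10, 1, 6, 5, 4, 2 — all distinct.
So f(u) = f(v) only when u = v, and f is injective.
The image of f is {1, 2, 3, 4, 5, 6, 9, 10}, which has 8 elements.

8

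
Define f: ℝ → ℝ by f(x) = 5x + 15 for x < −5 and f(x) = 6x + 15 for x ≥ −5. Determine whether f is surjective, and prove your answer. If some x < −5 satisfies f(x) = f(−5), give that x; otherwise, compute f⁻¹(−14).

-6

Both pieces are strictly increasing (slopes 5 and 6), so each is injective on its own interval.
The left piece maps (−∞, −5) onto (−∞, −10); the right piece maps [−5, ∞) onto [−15, ∞).
The union (−∞, −10) ∪ [−15, ∞) covers ℝ, so f is surjective.
For the follow-up: the images overlap, so an x < −5 with f(x) = f(−5) exists. f(−5) = −15; solving 5x + 15 = −15 for x < −5 gives x = (−15 − 15)/5 = −6.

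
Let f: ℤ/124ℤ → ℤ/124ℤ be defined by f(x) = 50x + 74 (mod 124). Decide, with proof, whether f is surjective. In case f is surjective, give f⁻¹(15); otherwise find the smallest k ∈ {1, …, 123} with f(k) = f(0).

Since gcd(50, 124) = 2, we have 50x ≡ 0 (mod 2) for all x, so f(x) ≡ 0 (mod 2).
But 1 ≢ 0 (mod 2), so 1 ∈ ℤ/124ℤ has no preimage. Therefore f is not surjective.
Since f is not surjective, we find the least positive k with f(k) = f(0): this means 50k ≡ 0 (mod 124), i.e. 124 ∣ 50k. Since gcd(50, 124) = 2, dividing through by 2 this holds exactly when 62 ∣ 25k, and as gcd(25, 62) = 1, exactly when 62 ∣ k.
The smallest positive such k is 62.

62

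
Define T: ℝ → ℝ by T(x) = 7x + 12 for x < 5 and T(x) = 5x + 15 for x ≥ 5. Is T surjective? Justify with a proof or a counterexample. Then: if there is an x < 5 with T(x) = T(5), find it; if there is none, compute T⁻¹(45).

Both pieces are strictly increasing (slopes 7 and 5), so each is injective on its own interval.
The left piece maps (−∞, 5) onto (−∞, 47); the right piece maps [5, ∞) onto [40, ∞).
The union (−∞, 47) ∪ [40, ∞) covers ℝ, so T is surjective.
For the follow-up: the images overlap, so an x < 5 with T(x) = T(5) exists. T(5) = 40; solving 7x + 12 = 40 for x < 5 gives x = (40 − 12)/7 = 4.

4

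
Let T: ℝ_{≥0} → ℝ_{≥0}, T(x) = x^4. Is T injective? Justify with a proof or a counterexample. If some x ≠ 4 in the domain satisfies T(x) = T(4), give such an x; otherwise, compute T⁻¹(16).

On ℝ_{≥0}, x ↦ x^4 is strictly increasing, so T(s) = T(t) forces s = t. So T is injective.
Since x ↦ x^4 is strictly increasing on ℝ_{≥0}, it is injective there, so no x ≠ 4 in the domain has T(x) = T(4). We therefore compute T⁻¹(16) = 16^{1/4} = 2 (indeed 2^4 = 16).

2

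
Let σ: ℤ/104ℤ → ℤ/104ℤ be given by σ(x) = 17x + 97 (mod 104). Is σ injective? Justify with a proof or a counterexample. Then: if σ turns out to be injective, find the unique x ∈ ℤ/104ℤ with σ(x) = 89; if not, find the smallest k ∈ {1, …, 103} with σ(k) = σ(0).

24

Suppose σ(u) = σ(v) in ℤ/104ℤ. Then 17u + 97 ≡ 17v + 97 (mod 104), thus 17(u − v) ≡ 0 (mod 104).
Since gcd(17, 104) = 1, 17 is invertible modulo 104, thus u − v ≡ 0 (mod 104), i.e. u = v.
Therefore σ is injective.
We now compute 17⁻¹ mod 104 explicitly. Euclid's algorithm: 104 = 6·17 + 2, 17 = 8·2 + 1; back-substituting gives 1 = 49·17 − 8·104, so 17⁻¹ ≡ 49 (mod 104).
Since σ is injective, we find σ⁻¹(89): we need 17x ≡ 89 − 97 ≡ 96 (mod 104). Using 17⁻¹ = 49: x ≡ 49·96 = 4704 = 45·104 + 24, so x = 24.
Check: σ(24) = 17·24 + 97 = 505 = 4·104 + 89 ≡ 89 (mod 104).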